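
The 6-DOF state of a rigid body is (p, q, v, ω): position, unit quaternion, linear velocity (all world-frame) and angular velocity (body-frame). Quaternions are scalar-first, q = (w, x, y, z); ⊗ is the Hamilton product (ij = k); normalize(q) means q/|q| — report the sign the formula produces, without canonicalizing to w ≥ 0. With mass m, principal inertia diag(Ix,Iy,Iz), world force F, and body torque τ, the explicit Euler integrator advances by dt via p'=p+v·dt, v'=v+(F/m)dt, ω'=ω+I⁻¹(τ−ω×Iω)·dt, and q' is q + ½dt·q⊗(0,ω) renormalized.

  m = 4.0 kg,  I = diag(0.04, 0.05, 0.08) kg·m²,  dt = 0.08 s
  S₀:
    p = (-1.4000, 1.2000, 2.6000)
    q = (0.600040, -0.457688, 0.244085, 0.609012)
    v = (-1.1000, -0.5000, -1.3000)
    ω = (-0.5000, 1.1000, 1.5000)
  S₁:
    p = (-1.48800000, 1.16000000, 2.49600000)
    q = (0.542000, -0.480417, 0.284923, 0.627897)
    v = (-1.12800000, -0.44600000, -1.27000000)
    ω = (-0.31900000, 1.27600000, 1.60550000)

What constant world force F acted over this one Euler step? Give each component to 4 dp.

v₁ − v₀ = (-0.02800000, 0.05400000, 0.03000000)
F = m·Δv/dt = (-1.4000, 2.7000, 1.5000)

F = (-1.4000, 2.7000, 1.5000)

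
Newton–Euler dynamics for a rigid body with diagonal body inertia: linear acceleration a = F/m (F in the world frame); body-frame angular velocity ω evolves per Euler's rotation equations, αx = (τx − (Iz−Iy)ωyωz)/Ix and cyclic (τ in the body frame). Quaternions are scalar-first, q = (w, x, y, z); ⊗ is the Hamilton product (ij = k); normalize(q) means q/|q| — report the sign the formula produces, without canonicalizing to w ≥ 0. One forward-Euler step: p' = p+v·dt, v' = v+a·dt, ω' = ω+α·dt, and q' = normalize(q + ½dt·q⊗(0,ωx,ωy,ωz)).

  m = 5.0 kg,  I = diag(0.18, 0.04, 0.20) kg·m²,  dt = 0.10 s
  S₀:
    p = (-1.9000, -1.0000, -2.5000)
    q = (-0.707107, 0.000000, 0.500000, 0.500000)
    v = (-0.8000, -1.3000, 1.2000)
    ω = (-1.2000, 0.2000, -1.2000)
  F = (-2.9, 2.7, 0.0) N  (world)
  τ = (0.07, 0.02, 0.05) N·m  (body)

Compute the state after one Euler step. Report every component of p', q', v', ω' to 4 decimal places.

p' = (-1.9800, -1.1300, -2.3800)
q' = (-0.6796, 0.0074, 0.4612, 0.5703)
v' = (-0.8580, -1.2460, 1.2000)
ω' = (-1.1398, 0.3220, -1.1918)

linear accel F/m = (-0.5800, 0.5400, 0.0000)
p' = p + v·dt = (-1.9800, -1.1300, -2.3800)
new velocity v' = (-0.8580, -1.2460, 1.2000)
gyro term ω×Iω = (-0.0384, -0.0288, 0.0336)
angular accel α = (0.6022, 1.2200, 0.0820)
ω + α·dt = (-1.1398, 0.3220, -1.1918)
2q̇ = q⊗(0,ω) = (0.5000000, 0.1485284, -0.7414214, 1.4485284)
q + ½dt·q⊗(0,ω), renormalized = (-0.6796, 0.0074, 0.4612, 0.5703)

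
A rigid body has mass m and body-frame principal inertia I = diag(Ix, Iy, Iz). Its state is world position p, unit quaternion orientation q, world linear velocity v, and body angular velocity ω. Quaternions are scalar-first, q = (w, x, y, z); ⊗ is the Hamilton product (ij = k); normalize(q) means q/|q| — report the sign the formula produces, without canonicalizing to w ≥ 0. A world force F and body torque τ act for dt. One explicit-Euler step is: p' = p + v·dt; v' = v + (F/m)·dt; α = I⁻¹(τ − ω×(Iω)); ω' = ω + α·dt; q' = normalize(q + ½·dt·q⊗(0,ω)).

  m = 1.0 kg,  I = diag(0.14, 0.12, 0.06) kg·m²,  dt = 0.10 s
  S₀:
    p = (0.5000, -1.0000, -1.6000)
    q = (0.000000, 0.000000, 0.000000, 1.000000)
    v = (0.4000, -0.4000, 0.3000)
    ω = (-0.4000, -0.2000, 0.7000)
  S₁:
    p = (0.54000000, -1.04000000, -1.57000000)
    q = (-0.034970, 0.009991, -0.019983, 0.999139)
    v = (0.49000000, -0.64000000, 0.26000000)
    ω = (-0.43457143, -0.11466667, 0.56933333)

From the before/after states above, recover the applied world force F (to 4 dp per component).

Δv = v₁−v₀ = (0.09000000, -0.24000000, -0.04000000)
applied force F = (0.9000, -2.4000, -0.4000)

F = (0.9000, -2.4000, -0.4000)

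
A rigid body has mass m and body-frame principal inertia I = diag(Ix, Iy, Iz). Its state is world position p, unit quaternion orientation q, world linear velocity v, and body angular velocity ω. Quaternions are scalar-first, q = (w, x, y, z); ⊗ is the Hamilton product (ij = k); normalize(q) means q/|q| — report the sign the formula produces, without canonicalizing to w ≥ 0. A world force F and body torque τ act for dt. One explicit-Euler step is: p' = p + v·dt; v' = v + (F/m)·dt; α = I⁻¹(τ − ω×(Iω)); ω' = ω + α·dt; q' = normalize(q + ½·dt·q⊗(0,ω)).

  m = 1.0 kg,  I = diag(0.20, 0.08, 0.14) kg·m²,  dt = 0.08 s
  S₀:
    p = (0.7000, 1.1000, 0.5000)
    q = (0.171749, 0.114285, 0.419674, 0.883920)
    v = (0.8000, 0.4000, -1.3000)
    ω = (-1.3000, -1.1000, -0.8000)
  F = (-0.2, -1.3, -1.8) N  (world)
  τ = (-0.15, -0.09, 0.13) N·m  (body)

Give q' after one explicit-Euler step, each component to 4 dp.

2q̇ = q⊗(0,ω) = (1.3173479, 0.4132991, -1.2465919, 0.2824635)
q + ½dt·q⊗(0,ω), renormalized = (0.2238, 0.1304, 0.3688, 0.8927)

q' = (0.2238, 0.1304, 0.3688, 0.8927)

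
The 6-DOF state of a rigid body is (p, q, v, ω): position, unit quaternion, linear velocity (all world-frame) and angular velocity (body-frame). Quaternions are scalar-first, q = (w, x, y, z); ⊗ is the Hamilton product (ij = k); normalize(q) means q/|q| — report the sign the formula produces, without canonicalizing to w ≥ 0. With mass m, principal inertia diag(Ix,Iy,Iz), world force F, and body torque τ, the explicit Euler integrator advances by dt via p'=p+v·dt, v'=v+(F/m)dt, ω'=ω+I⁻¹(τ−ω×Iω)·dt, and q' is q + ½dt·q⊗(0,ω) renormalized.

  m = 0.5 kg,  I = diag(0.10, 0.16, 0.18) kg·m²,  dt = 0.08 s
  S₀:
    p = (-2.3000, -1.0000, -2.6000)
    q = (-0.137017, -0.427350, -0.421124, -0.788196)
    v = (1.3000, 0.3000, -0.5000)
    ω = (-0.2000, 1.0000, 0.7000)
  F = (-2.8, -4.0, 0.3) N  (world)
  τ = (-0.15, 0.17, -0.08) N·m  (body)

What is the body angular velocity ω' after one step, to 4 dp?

ω×(Iω) gyroscopic = (0.0140, 0.0112, -0.0120)
α = I⁻¹(τ − ω×Iω) = (-1.6400, 0.9925, -0.3778)
ω' = ω + α·dt = (-0.3312, 1.0794, 0.6698)

ω' = (-0.3312, 1.0794, 0.6698)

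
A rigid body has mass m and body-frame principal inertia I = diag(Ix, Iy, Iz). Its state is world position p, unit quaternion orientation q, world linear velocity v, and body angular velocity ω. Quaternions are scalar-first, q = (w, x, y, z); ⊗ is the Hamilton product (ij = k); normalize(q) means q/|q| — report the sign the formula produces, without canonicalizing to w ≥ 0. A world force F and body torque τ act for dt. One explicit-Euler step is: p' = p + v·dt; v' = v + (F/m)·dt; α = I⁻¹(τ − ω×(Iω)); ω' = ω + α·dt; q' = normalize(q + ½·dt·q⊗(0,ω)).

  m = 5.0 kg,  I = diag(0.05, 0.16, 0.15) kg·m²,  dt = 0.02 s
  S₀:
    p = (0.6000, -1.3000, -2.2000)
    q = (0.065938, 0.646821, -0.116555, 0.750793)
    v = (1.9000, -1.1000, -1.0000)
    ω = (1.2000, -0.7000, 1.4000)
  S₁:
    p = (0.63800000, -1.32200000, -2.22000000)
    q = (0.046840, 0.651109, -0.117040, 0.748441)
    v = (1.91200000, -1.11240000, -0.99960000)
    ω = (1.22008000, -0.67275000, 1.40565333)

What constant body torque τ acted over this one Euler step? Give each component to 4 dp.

Δω = ω₁−ω₀ = (0.02008000, 0.02725000, 0.00565333)
ω₀×(Iω₀) = (0.0098, -0.1680, -0.0924)
τ = I·(Δω/dt) + ω₀×(Iω₀) = (0.0600, 0.0500, -0.0500)

τ = (0.0600, 0.0500, -0.0500)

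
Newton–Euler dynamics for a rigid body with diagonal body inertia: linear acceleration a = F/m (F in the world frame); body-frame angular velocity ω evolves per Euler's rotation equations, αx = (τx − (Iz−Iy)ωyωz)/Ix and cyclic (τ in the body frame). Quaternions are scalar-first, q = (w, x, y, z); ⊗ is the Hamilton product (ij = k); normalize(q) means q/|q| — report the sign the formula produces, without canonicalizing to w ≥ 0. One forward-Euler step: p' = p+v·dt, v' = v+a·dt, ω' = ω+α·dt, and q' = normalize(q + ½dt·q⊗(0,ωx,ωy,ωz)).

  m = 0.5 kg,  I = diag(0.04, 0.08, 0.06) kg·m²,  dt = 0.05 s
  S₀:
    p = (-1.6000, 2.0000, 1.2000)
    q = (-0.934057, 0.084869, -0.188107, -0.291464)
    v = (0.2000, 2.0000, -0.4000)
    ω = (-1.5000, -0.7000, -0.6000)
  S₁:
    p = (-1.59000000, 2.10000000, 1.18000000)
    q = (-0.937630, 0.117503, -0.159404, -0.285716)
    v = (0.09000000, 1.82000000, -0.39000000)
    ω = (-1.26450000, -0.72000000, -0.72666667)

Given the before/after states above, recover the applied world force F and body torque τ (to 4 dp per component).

F = (-1.1000, -1.8000, 0.1000)
τ = (0.1800, -0.0500, -0.1100)

Δω = ω₁−ω₀ = (0.23550000, -0.02000000, -0.12666667)
precession coupling = (-0.0084, -0.0180, 0.0420)
I·α + gyro = (0.1800, -0.0500, -0.1100)
v₁ − v₀ = (-0.11000000, -0.18000000, 0.01000000)
m·(v₁−v₀)/dt = (-1.1000, -1.8000, 0.1000)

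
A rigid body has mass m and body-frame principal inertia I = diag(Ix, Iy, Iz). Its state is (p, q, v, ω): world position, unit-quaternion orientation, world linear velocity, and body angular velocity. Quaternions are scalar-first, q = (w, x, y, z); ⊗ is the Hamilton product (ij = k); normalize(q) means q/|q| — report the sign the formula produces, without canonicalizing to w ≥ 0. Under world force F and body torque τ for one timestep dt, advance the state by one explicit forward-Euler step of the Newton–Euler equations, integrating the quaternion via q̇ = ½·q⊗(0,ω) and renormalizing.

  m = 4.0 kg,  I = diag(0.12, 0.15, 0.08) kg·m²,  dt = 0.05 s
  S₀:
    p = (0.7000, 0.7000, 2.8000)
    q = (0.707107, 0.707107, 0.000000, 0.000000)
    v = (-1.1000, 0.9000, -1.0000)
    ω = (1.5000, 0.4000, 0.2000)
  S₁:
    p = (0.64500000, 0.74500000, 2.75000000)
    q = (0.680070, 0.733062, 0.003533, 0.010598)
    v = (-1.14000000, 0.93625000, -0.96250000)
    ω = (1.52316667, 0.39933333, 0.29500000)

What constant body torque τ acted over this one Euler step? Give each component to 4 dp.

τ = (0.0500, 0.0100, 0.1700)

ω₁ − ω₀ = (0.02316667, -0.00066667, 0.09500000)
applied torque τ = (0.0500, 0.0100, 0.1700)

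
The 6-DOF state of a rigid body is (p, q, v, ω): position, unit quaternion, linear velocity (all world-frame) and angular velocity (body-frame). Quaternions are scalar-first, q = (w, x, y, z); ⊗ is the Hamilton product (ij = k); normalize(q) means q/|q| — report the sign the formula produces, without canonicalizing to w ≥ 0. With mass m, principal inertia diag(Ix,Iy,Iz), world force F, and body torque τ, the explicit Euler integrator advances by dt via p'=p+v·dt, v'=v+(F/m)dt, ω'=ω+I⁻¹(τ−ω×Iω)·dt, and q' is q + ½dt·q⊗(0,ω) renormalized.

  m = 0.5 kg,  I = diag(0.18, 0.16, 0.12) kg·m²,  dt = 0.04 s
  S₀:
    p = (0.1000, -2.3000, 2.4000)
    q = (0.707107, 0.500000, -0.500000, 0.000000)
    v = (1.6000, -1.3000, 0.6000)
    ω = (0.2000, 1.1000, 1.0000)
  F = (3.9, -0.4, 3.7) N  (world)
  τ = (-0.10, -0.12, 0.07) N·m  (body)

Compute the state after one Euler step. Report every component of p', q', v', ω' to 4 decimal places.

p' = (0.1640, -2.3520, 2.4240)
q' = (0.7158, 0.4926, -0.4942, 0.0271)
v' = (1.9120, -1.3320, 0.8960)
ω' = (0.1876, 1.0670, 1.0248)

a = F/m = (7.8000, -0.8000, 7.4000)
p' = p + v·dt = (0.1640, -2.3520, 2.4240)
new velocity v' = (1.9120, -1.3320, 0.8960)
gyro term ω×Iω = (-0.0440, 0.0120, -0.0044)
α = I⁻¹(τ − ω×Iω) = (-0.3111, -0.8250, 0.6200)
ω' = ω + α·dt = (0.1876, 1.0670, 1.0248)
2q̇ = q⊗(0,ω) = (0.4500000, -0.3585786, 0.2778177, 1.3571070)
updated quaternion q' = (0.7158, 0.4926, -0.4942, 0.0271)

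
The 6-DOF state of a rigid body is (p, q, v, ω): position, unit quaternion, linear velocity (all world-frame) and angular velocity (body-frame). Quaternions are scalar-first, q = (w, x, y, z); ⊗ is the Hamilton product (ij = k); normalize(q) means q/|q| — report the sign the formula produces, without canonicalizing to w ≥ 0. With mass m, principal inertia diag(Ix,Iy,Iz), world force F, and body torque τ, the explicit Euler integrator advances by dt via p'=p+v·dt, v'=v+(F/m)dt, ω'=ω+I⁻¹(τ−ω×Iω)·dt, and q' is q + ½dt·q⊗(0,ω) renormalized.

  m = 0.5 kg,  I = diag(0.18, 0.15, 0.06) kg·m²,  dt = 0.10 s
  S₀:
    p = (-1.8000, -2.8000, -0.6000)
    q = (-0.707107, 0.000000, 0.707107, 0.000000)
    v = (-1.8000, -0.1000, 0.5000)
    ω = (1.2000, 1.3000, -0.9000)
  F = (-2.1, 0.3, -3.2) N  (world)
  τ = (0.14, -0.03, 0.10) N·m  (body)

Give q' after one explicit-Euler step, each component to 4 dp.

q' = (-0.7494, -0.0739, 0.6579, -0.0106)

Hamilton product q⊗(0,ω) = (-0.9192391, -1.4849247, -0.9192391, -0.2121321)
q + ½dt·q⊗(0,ω), renormalized = (-0.7494, -0.0739, 0.6579, -0.0106)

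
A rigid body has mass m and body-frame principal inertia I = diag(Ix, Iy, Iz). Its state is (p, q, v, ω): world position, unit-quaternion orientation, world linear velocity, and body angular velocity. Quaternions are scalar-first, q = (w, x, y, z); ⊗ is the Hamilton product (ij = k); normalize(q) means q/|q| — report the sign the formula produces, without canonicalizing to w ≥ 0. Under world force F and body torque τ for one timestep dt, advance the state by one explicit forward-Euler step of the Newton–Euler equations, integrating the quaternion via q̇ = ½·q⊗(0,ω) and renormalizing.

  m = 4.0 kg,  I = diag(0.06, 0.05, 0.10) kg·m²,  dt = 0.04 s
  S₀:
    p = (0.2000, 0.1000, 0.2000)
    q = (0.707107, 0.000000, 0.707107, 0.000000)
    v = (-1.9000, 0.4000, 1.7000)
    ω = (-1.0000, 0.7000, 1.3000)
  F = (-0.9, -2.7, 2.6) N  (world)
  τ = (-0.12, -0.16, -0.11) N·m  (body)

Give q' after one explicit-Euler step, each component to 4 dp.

q' = (0.6968, 0.0042, 0.7166, 0.0325)

Hamilton product q⊗(0,ω) = (-0.4949749, 0.2121321, 0.4949749, 1.6263461)
updated quaternion q' = (0.6968, 0.0042, 0.7166, 0.0325)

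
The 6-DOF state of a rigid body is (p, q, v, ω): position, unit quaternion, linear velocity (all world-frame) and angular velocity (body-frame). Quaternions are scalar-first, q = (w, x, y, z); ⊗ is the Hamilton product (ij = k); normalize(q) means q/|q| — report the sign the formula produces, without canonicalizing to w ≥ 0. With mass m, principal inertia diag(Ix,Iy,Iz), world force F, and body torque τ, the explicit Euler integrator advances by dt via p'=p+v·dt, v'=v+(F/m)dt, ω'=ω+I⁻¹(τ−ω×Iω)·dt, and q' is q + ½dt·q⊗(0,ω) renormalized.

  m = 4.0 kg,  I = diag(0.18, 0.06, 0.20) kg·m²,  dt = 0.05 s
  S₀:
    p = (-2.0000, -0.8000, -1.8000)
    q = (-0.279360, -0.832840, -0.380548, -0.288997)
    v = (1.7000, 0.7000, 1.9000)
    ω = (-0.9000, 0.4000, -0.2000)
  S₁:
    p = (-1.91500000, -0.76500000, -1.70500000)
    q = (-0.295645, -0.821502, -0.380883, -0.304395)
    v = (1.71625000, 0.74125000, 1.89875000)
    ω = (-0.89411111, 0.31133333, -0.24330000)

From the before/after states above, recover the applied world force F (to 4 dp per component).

v₁ − v₀ = (0.01625000, 0.04125000, -0.00125000)
m·(v₁−v₀)/dt = (1.3000, 3.3000, -0.1000)

F = (1.3000, 3.3000, -0.1000)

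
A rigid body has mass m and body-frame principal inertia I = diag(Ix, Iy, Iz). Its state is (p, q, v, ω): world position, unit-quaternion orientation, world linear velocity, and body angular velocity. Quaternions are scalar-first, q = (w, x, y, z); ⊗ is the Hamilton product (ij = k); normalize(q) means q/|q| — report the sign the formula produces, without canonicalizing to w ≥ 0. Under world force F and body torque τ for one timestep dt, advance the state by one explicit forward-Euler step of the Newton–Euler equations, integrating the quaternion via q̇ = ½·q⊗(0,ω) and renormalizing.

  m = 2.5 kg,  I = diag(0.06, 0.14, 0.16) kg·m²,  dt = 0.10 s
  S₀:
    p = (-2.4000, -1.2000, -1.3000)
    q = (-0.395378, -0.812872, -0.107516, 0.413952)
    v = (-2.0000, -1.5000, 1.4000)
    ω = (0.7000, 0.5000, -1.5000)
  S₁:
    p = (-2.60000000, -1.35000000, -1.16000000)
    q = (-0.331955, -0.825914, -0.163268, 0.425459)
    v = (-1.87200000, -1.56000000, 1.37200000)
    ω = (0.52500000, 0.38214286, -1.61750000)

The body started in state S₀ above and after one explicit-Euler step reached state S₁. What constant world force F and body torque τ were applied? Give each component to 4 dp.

Δv = v₁−v₀ = (0.12800000, -0.06000000, -0.02800000)
F = m·Δv/dt = (3.2000, -1.5000, -0.7000)
ω₁ − ω₀ = (-0.17500000, -0.11785714, -0.11750000)
applied torque τ = (-0.1200, -0.0600, -0.1600)

F = (3.2000, -1.5000, -0.7000)
τ = (-0.1200, -0.0600, -0.1600)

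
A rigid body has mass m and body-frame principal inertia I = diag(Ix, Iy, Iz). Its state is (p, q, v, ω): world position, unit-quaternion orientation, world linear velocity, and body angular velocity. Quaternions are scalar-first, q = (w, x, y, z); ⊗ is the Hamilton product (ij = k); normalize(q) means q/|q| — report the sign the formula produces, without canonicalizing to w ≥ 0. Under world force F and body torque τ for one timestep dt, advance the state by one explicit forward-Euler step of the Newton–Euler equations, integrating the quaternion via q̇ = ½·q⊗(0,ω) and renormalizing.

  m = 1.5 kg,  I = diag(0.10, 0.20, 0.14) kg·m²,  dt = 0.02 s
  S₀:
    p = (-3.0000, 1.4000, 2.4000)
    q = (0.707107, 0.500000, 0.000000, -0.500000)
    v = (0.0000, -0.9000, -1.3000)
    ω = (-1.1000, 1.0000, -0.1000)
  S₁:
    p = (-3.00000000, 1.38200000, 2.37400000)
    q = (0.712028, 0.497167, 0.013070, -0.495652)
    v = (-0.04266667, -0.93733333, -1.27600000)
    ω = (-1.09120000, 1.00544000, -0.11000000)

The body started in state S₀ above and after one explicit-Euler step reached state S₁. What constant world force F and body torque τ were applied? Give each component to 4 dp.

F = (-3.2000, -2.8000, 1.8000)
τ = (0.0500, 0.0500, -0.1800)

Δω = ω₁−ω₀ = (0.00880000, 0.00544000, -0.01000000)
τ = I·(Δω/dt) + ω₀×(Iω₀) = (0.0500, 0.0500, -0.1800)
velocity change Δv = (-0.04266667, -0.03733333, 0.02400000)
m·(v₁−v₀)/dt = (-3.2000, -2.8000, 1.8000)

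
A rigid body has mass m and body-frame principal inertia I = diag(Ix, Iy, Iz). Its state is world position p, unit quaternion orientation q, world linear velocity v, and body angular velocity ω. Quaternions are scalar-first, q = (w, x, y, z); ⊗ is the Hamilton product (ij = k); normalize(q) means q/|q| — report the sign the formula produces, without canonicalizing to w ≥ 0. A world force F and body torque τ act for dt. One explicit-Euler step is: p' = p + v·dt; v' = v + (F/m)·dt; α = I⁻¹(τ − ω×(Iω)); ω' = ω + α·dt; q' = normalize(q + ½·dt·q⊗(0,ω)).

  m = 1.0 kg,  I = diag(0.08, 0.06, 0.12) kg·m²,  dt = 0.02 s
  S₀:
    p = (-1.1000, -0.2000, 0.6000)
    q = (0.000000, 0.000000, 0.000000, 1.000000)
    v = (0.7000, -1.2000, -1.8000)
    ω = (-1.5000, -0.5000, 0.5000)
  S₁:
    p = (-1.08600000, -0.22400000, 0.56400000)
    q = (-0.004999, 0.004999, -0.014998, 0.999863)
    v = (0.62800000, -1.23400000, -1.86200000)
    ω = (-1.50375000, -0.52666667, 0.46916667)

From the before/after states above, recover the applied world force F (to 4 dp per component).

F = (-3.6000, -1.7000, -3.1000)

Δv = v₁−v₀ = (-0.07200000, -0.03400000, -0.06200000)
applied force F = (-3.6000, -1.7000, -3.1000)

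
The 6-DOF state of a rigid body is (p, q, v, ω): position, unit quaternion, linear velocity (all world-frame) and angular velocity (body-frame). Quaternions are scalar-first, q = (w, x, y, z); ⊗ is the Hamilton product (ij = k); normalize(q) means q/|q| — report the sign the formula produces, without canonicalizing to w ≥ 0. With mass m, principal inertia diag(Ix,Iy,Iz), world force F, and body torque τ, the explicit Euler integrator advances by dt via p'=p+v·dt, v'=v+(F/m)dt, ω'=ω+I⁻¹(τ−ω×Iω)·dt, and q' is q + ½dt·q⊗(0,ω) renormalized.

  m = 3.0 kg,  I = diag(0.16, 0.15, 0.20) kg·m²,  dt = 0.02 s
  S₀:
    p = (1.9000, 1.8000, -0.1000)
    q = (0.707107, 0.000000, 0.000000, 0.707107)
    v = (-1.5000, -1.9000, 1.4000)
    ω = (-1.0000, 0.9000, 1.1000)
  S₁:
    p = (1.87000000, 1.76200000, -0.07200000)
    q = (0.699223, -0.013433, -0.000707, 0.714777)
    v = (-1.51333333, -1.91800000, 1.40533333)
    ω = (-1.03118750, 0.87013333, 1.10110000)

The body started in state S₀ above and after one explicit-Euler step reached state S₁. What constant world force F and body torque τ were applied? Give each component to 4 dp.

F = (-2.0000, -2.7000, 0.8000)
τ = (-0.2000, -0.1800, 0.0200)

ω₁ − ω₀ = (-0.03118750, -0.02986667, 0.00110000)
I·α + gyro = (-0.2000, -0.1800, 0.0200)
Δv = v₁−v₀ = (-0.01333333, -0.01800000, 0.00533333)
F = m·Δv/dt = (-2.0000, -2.7000, 0.8000)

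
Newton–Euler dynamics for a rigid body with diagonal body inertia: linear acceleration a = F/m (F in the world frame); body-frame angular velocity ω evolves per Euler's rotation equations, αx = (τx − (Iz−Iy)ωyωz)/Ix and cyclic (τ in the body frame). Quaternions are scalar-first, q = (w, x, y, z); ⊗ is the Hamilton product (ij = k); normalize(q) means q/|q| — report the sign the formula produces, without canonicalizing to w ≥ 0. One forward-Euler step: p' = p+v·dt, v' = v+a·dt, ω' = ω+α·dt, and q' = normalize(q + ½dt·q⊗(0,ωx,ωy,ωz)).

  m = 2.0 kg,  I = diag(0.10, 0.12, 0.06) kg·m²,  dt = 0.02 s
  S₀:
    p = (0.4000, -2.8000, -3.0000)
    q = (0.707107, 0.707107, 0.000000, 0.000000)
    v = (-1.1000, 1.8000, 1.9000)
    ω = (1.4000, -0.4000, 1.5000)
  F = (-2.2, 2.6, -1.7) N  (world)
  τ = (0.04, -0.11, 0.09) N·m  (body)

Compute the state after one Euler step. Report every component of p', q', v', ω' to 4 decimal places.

gyro term ω×Iω = (0.0360, 0.0840, -0.0112)
angular accel α = (0.0400, -1.6167, 1.6867)
ω + α·dt = (1.4008, -0.4323, 1.5337)
Hamilton product q⊗(0,ω) = (-0.9899498, 0.9899498, -1.3435033, 0.7778177)
updated quaternion q' = (0.6971, 0.7168, -0.0134, 0.0078)
a = (-1.1000, 1.3000, -0.8500)
new position p' = (0.3780, -2.7640, -2.9620)
v' = v + a·dt = (-1.1220, 1.8260, 1.8830)

p' = (0.3780, -2.7640, -2.9620)
q' = (0.6971, 0.7168, -0.0134, 0.0078)
v' = (-1.1220, 1.8260, 1.8830)
ω' = (1.4008, -0.4323, 1.5337)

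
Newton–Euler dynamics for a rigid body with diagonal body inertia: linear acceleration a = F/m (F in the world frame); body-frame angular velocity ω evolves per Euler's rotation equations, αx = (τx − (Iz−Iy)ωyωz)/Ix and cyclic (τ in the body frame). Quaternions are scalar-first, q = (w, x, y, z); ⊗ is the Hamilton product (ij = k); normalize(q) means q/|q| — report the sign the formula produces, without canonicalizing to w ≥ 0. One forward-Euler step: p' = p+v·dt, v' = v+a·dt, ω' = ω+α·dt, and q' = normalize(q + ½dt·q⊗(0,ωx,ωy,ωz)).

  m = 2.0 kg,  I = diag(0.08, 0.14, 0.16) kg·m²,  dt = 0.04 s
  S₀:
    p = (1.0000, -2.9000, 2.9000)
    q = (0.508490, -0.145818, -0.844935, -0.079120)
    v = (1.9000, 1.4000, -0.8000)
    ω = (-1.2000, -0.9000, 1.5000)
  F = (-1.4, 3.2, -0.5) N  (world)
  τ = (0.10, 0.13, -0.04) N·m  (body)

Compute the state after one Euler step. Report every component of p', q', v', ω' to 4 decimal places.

(τ − ω×Iω)/I = (1.5875, -0.1000, -0.6550)
ω' = ω + α·dt = (-1.1365, -0.9040, 1.4738)
Hamilton product q⊗(0,ω) = (-0.8167431, -1.9487985, -0.1439700, -0.1199508)
updated quaternion q' = (0.4917, -0.1846, -0.8471, -0.0814)
linear accel F/m = (-0.7000, 1.6000, -0.2500)
p + v·dt = (1.0760, -2.8440, 2.8680)
new velocity v' = (1.8720, 1.4640, -0.8100)

p' = (1.0760, -2.8440, 2.8680)
q' = (0.4917, -0.1846, -0.8471, -0.0814)
v' = (1.8720, 1.4640, -0.8100)
ω' = (-1.1365, -0.9040, 1.4738)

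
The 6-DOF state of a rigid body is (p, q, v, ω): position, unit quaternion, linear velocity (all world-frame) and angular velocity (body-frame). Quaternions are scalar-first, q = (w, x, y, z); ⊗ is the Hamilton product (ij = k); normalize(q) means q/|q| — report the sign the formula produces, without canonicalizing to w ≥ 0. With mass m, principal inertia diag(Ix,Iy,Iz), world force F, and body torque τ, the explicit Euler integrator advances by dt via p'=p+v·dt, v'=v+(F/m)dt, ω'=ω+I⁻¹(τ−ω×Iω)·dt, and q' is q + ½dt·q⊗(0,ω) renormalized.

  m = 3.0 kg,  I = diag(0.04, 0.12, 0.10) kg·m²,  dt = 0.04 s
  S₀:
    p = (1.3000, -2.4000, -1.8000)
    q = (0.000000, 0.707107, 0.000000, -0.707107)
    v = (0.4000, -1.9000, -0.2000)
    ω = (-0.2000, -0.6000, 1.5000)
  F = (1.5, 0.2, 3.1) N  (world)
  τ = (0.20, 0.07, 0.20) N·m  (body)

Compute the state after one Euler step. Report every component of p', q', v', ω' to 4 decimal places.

p' = (1.3160, -2.4760, -1.8080)
q' = (0.0240, 0.6983, -0.0184, -0.7152)
v' = (0.4200, -1.8973, -0.1587)
ω' = (-0.0180, -0.5827, 1.5762)

gyro term ω×Iω = (0.0180, 0.0180, 0.0096)
α = I⁻¹(τ − ω×Iω) = (4.5500, 0.4333, 1.9040)
ω + α·dt = (-0.0180, -0.5827, 1.5762)
Hamilton product q⊗(0,ω) = (1.2020819, -0.4242642, -0.9192391, -0.4242642)
q' = normalize(q + ½dt·q⊗(0,ω)) = (0.0240, 0.6983, -0.0184, -0.7152)
a = (0.5000, 0.0667, 1.0333)
p' = p + v·dt = (1.3160, -2.4760, -1.8080)
v' = v + a·dt = (0.4200, -1.8973, -0.1587)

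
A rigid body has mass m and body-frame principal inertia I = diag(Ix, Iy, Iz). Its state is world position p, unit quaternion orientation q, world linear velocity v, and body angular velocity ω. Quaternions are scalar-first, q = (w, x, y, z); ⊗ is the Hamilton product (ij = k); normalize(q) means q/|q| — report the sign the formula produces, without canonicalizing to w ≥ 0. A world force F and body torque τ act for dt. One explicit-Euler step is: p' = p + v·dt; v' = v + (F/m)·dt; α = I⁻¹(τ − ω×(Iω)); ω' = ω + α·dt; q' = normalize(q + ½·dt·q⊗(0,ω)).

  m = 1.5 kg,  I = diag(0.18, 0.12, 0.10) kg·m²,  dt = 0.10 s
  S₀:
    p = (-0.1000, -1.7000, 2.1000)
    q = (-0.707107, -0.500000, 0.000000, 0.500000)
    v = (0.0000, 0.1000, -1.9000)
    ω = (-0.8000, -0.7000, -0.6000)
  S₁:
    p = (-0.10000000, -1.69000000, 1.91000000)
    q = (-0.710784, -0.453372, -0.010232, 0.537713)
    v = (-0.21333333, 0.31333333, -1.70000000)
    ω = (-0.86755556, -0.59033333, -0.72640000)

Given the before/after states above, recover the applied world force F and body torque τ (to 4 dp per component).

F = (-3.2000, 3.2000, 3.0000)
τ = (-0.1300, 0.1700, -0.1600)

rate change Δω = (-0.06755556, 0.10966667, -0.12640000)
ω₀×(Iω₀) = (-0.0084, 0.0384, -0.0336)
applied torque τ = (-0.1300, 0.1700, -0.1600)
Δv = v₁−v₀ = (-0.21333333, 0.21333333, 0.20000000)
F = m·Δv/dt = (-3.2000, 3.2000, 3.0000)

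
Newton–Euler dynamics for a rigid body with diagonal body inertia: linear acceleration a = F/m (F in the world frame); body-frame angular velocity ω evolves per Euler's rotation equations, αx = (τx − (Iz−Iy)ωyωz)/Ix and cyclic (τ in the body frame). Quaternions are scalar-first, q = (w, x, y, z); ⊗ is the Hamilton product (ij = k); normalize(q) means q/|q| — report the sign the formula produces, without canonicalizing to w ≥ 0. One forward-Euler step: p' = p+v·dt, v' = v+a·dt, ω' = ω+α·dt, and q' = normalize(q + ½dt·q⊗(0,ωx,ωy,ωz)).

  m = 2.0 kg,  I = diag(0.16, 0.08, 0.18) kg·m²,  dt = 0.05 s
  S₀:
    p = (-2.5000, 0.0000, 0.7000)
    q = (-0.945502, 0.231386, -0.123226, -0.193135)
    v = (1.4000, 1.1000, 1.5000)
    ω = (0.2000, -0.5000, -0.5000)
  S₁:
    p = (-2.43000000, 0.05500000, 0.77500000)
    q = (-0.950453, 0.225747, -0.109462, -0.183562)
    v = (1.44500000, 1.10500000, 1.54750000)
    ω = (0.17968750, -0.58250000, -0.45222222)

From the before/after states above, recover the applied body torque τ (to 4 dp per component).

ω₁ − ω₀ = (-0.02031250, -0.08250000, 0.04777778)
gyro term ω₀×Iω₀ = (0.0250, 0.0020, 0.0080)
applied torque τ = (-0.0400, -0.1300, 0.1800)

τ = (-0.0400, -0.1300, 0.1800)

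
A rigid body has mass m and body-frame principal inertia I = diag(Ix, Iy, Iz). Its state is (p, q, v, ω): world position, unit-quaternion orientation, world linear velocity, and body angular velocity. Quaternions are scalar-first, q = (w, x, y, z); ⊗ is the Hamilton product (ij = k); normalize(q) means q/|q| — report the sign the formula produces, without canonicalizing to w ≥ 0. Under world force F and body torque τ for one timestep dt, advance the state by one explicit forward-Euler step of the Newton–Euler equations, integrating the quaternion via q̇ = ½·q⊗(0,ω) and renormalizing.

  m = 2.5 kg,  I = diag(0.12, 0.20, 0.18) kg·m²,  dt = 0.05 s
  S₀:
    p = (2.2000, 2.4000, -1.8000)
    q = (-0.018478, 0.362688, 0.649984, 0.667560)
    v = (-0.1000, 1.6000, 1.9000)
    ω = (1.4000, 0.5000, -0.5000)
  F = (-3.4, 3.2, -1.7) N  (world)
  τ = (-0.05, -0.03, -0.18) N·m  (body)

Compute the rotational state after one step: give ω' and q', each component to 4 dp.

ω×(Iω) gyroscopic = (0.0050, 0.0420, 0.0560)
α = I⁻¹(τ − ω×Iω) = (-0.4583, -0.3600, -1.3111)
ω + α·dt = (1.3771, 0.4820, -0.5656)
2q̇ = q⊗(0,ω) = (-0.4989752, -0.6846412, 1.1066890, -0.7193946)
q + ½dt·q⊗(0,ω), renormalized = (-0.0309, 0.3453, 0.6771, 0.6491)

ω' = (1.3771, 0.4820, -0.5656)
q' = (-0.0309, 0.3453, 0.6771, 0.6491)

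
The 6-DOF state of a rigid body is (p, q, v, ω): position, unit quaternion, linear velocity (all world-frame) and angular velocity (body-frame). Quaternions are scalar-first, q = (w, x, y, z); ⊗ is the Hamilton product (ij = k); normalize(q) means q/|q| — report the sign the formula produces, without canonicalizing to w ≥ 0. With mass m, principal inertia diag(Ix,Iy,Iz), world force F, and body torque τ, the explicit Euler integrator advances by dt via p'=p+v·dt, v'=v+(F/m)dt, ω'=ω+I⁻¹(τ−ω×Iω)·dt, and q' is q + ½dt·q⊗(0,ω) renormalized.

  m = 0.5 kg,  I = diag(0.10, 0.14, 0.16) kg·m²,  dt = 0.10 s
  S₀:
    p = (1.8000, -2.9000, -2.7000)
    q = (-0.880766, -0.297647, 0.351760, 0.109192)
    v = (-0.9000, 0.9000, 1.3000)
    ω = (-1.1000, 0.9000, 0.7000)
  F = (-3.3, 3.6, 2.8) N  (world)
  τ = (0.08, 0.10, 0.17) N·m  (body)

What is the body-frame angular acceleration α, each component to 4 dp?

gyro term ω×Iω = (0.0126, 0.0462, -0.0396)
α = I⁻¹(τ − ω×Iω) = (0.6740, 0.3843, 1.3100)

α = (0.6740, 0.3843, 1.3100)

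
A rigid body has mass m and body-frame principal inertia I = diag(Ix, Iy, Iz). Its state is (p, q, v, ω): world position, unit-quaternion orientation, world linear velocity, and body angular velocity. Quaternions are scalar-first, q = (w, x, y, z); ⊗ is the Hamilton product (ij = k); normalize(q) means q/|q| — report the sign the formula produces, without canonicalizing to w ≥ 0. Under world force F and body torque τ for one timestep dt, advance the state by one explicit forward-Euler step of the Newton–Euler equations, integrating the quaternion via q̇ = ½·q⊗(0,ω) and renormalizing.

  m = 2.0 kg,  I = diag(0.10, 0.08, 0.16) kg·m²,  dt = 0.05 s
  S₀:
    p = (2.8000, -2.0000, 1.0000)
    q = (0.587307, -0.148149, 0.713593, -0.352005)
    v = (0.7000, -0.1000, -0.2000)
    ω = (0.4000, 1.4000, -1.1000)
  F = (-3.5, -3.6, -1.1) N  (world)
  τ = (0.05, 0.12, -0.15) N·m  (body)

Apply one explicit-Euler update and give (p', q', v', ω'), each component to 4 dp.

gyro term ω×Iω = (-0.1232, 0.0264, -0.0112)
α = I⁻¹(τ − ω×Iω) = (1.7320, 1.1700, -0.8675)
new body rate ω' = (0.4866, 1.4585, -1.1434)
Hamilton product q⊗(0,ω) = (-1.3269761, -0.0572225, 0.5184639, -1.1388835)
q' = normalize(q + ½dt·q⊗(0,ω)) = (0.5536, -0.1494, 0.7258, -0.3801)
a = F/m = (-1.7500, -1.8000, -0.5500)
p + v·dt = (2.8350, -2.0050, 0.9900)
v + (F/m)dt = (0.6125, -0.1900, -0.2275)

p' = (2.8350, -2.0050, 0.9900)
q' = (0.5536, -0.1494, 0.7258, -0.3801)
v' = (0.6125, -0.1900, -0.2275)
ω' = (0.4866, 1.4585, -1.1434)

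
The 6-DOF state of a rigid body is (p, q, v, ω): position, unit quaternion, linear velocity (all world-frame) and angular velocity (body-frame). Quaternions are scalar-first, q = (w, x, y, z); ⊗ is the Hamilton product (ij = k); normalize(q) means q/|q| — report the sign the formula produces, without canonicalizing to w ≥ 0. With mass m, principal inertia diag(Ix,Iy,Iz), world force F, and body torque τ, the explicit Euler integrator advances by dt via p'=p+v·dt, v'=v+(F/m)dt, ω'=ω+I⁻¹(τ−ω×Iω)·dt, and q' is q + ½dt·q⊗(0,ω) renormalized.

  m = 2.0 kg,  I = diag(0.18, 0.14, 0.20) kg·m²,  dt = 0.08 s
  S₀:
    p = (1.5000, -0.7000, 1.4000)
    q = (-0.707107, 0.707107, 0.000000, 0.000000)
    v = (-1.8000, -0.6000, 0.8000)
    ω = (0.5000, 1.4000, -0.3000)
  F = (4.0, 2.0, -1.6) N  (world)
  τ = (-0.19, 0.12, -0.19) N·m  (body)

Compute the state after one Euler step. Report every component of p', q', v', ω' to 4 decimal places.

linear accel F/m = (2.0000, 1.0000, -0.8000)
p' = p + v·dt = (1.3560, -0.7480, 1.4640)
v + (F/m)dt = (-1.6400, -0.5200, 0.7360)
ω×(Iω) gyroscopic = (-0.0252, 0.0030, -0.0280)
(τ − ω×Iω)/I = (-0.9156, 0.8357, -0.8100)
ω + α·dt = (0.4268, 1.4669, -0.3648)
q⊗(0,ω) = (-0.3535535, -0.3535535, -0.7778177, 1.2020819)
q' = normalize(q + ½dt·q⊗(0,ω)) = (-0.7199, 0.6917, -0.0311, 0.0480)

p' = (1.3560, -0.7480, 1.4640)
q' = (-0.7199, 0.6917, -0.0311, 0.0480)
v' = (-1.6400, -0.5200, 0.7360)
ω' = (0.4268, 1.4669, -0.3648)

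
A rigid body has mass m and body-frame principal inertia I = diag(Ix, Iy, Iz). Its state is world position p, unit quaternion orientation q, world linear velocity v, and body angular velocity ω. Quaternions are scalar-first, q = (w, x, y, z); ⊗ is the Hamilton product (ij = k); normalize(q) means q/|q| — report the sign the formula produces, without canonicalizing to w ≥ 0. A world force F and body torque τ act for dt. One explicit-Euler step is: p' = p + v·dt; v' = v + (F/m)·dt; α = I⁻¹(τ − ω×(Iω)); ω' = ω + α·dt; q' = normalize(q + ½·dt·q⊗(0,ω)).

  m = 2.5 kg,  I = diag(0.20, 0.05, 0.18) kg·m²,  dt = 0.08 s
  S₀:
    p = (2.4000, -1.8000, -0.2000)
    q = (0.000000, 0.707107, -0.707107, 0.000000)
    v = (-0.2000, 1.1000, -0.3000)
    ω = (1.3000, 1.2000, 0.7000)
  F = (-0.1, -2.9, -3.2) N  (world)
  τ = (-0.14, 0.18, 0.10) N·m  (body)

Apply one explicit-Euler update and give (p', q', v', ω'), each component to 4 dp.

precession coupling ω×(Iω) = (0.1092, 0.0182, -0.2340)
(τ − ω×Iω)/I = (-1.2460, 3.2360, 1.8556)
new body rate ω' = (1.2003, 1.4589, 0.8484)
Hamilton product q⊗(0,ω) = (-0.0707107, -0.4949749, -0.4949749, 1.7677675)
updated quaternion q' = (-0.0028, 0.6853, -0.7248, 0.0705)
new position p' = (2.3840, -1.7120, -0.2240)
v + (F/m)dt = (-0.2032, 1.0072, -0.4024)

p' = (2.3840, -1.7120, -0.2240)
q' = (-0.0028, 0.6853, -0.7248, 0.0705)
v' = (-0.2032, 1.0072, -0.4024)
ω' = (1.2003, 1.4589, 0.8484)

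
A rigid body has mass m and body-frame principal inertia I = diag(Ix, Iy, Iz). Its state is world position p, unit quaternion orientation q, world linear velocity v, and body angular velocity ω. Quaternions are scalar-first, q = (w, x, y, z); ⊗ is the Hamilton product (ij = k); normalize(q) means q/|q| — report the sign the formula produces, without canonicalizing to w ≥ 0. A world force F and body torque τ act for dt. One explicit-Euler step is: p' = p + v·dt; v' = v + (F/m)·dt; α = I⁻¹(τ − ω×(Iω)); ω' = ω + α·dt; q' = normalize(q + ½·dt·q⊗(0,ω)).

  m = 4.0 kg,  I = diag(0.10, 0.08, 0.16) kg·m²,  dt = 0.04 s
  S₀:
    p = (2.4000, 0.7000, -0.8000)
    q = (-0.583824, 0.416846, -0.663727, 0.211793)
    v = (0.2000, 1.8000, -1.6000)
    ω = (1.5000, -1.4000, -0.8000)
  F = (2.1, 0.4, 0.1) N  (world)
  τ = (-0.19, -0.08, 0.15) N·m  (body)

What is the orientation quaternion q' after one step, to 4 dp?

2q̇ = q⊗(0,ω) = (-1.3850524, -0.0482442, 1.4685199, 0.8790653)
updated quaternion q' = (-0.6109, 0.4155, -0.6337, 0.2292)

q' = (-0.6109, 0.4155, -0.6337, 0.2292)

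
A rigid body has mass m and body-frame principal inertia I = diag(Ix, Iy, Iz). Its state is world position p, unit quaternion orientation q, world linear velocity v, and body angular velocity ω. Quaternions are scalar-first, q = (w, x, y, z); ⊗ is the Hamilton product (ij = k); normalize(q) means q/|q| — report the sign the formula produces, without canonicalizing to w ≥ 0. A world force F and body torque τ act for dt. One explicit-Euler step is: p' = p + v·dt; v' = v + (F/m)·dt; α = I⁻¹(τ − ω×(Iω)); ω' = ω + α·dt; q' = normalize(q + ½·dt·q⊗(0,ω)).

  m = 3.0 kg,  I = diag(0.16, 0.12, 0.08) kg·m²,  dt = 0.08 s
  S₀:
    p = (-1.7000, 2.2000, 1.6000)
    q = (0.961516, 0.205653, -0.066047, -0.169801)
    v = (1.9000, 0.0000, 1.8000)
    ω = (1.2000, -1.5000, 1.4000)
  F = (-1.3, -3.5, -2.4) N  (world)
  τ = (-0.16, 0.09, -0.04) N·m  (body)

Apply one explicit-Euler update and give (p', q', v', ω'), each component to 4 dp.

(τ − ω×Iω)/I = (-1.5250, -0.3700, -1.4000)
new body rate ω' = (1.0780, -1.5296, 1.2880)
2q̇ = q⊗(0,ω) = (-0.1081327, 0.8066519, -1.9339494, 1.1168993)
q + ½dt·q⊗(0,ω), renormalized = (0.9529, 0.2369, -0.1428, -0.1246)
linear accel F/m = (-0.4333, -1.1667, -0.8000)
new position p' = (-1.5480, 2.2000, 1.7440)
v + (F/m)dt = (1.8653, -0.0933, 1.7360)

p' = (-1.5480, 2.2000, 1.7440)
q' = (0.9529, 0.2369, -0.1428, -0.1246)
v' = (1.8653, -0.0933, 1.7360)
ω' = (1.0780, -1.5296, 1.2880)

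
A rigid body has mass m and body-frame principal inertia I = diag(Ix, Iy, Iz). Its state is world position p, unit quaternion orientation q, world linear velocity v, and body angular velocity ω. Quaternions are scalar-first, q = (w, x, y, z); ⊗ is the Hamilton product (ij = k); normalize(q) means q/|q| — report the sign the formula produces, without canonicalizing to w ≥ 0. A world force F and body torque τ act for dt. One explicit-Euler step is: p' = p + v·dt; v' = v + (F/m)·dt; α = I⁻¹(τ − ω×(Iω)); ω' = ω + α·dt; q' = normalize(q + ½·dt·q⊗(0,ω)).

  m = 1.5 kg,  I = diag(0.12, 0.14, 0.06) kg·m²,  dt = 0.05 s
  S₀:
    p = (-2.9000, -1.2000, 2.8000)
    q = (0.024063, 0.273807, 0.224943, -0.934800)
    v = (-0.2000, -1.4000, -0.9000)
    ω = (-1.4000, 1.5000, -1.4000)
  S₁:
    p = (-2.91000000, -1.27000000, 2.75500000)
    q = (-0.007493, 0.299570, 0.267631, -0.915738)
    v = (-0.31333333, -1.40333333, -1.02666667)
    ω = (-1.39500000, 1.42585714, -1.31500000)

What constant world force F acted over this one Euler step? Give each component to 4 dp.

Δv = v₁−v₀ = (-0.11333333, -0.00333333, -0.12666667)
applied force F = (-3.4000, -0.1000, -3.8000)

F = (-3.4000, -0.1000, -3.8000)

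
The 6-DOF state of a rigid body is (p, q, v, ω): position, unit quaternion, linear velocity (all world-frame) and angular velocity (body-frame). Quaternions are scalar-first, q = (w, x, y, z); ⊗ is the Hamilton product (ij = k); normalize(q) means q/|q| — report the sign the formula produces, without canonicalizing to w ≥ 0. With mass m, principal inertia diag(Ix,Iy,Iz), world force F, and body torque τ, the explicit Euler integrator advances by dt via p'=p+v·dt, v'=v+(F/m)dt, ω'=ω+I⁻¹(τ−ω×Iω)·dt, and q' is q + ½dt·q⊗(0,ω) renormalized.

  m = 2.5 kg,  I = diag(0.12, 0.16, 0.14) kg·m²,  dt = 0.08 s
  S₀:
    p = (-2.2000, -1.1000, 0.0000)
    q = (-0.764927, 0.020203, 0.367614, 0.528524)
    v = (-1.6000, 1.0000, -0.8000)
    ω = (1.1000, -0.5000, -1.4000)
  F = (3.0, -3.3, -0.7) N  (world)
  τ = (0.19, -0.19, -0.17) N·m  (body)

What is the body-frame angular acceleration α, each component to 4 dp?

α = (1.7000, -1.3800, -1.0571)

ω×(Iω) gyroscopic = (-0.0140, 0.0308, -0.0220)
angular accel α = (1.7000, -1.3800, -1.0571)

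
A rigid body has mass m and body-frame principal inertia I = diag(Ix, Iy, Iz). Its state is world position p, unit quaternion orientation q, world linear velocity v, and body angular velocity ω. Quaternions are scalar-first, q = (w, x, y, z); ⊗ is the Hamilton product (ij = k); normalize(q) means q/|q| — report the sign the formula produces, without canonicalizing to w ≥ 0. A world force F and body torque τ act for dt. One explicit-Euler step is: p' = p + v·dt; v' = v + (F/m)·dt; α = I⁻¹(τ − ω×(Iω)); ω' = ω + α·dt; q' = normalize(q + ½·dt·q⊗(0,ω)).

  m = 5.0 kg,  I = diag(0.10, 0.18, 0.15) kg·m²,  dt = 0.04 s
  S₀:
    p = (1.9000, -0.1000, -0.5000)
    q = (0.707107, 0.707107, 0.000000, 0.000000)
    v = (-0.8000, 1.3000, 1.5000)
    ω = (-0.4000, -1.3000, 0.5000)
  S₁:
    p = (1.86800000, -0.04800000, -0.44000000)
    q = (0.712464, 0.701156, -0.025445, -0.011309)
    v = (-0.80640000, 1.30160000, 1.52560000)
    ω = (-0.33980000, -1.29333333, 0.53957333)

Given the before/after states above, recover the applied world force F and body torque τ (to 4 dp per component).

Δv = v₁−v₀ = (-0.00640000, 0.00160000, 0.02560000)
applied force F = (-0.8000, 0.2000, 3.2000)
rate change Δω = (0.06020000, 0.00666667, 0.03957333)
ω₀×(Iω₀) = (0.0195, 0.0100, 0.0416)
applied torque τ = (0.1700, 0.0400, 0.1900)

F = (-0.8000, 0.2000, 3.2000)
τ = (0.1700, 0.0400, 0.1900)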